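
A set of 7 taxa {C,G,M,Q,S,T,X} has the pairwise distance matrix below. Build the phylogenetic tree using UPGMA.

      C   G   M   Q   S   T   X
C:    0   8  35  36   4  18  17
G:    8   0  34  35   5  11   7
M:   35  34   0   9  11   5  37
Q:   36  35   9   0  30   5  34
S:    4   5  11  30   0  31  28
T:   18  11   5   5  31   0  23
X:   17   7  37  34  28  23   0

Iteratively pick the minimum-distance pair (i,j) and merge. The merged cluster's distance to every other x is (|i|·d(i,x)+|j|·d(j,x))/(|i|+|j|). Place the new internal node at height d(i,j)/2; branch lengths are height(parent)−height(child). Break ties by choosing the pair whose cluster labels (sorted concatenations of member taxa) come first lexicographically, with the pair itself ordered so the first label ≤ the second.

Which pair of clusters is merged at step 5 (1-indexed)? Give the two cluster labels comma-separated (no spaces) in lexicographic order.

1. join C+S (d=4) ⇒ CS; edges |C|=2, |S|=2
  updated: d(CS,G)=13/2, d(CS,M)=23, d(CS,Q)=33, d(CS,T)=49/2, d(CS,X)=45/2
2. join M+T (d=5) ⇒ MT; edges |M|=5/2, |T|=5/2
  updated: d(CS,MT)=95/4, d(G,MT)=45/2, d(MT,Q)=7, d(MT,X)=30
3. join CS+G (d=13/2) ⇒ CGS; edges |CS|=5/4, |G|=13/4
  updated: d(CGS,MT)=70/3, d(CGS,Q)=101/3, d(CGS,X)=52/3
4. join MT+Q (d=7) ⇒ MQT; edges |MT|=1, |Q|=7/2
  updated: d(CGS,MQT)=241/9, d(MQT,X)=94/3
5. join CGS+X (d=52/3) ⇒ CGSX; edges |CGS|=65/12, |X|=26/3
  updated: d(CGSX,MQT)=335/12
6. join CGSX+MQT (d=335/12) ⇒ CGMQSTX; edges |CGSX|=127/24, |MQT|=251/24
final tree: ((((C:2,S:2):5/4,G:13/4):65/12,X:26/3):127/24,((M:5/2,T:5/2):1,Q:7/2):251/24)
total length: 287/6

CGS,X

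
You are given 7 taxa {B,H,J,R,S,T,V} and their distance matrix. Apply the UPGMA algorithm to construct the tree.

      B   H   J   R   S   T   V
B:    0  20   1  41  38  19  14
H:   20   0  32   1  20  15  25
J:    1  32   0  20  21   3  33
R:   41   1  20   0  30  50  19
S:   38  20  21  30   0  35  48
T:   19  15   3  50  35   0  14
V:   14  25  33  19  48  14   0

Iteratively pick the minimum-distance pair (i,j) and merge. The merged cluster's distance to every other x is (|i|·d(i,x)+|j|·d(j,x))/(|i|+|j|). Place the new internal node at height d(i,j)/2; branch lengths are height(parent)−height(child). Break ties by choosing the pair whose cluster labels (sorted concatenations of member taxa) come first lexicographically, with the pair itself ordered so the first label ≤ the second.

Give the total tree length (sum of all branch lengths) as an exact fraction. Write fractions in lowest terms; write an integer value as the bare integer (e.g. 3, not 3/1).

119/2

1. join B+J (d=1) ⇒ BJ; edges |B|=1/2, |J|=1/2
  updated: d(BJ,H)=26, d(BJ,R)=61/2, d(BJ,S)=59/2, d(BJ,T)=11, d(BJ,V)=47/2
2. join H+R (d=1) ⇒ HR; edges |H|=1/2, |R|=1/2
  updated: d(BJ,HR)=113/4, d(HR,S)=25, d(HR,T)=65/2, d(HR,V)=22
3. join BJ+T (d=11) ⇒ BJT; edges |BJ|=5, |T|=11/2
  updated: d(BJT,HR)=89/3, d(BJT,S)=94/3, d(BJT,V)=61/3
4. join BJT+V (d=61/3) ⇒ BJTV; edges |BJT|=14/3, |V|=61/6
  updated: d(BJTV,HR)=111/4, d(BJTV,S)=71/2
5. join HR+S (d=25) ⇒ HRS; edges |HR|=12, |S|=25/2
  updated: d(BJTV,HRS)=91/3
6. join BJTV+HRS (d=91/3) ⇒ BHJRSTV; edges |BJTV|=5, |HRS|=8/3
final tree: ((((B:1/2,J:1/2):5,T:11/2):14/3,V:61/6):5,((H:1/2,R:1/2):12,S:25/2):8/3)
total length: 119/2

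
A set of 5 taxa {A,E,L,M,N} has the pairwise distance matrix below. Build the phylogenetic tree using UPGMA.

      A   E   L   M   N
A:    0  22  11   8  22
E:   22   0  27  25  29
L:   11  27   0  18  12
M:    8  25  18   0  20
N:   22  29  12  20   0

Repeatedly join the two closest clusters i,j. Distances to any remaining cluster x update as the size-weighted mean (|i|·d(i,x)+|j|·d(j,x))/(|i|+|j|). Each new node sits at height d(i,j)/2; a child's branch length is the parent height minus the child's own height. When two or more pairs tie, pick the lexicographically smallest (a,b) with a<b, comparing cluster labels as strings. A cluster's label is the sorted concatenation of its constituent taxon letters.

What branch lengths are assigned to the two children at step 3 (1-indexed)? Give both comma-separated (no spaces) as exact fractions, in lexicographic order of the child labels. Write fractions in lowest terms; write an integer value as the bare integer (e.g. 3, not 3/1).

39/8,23/8

step 1: merge (A,M) at d=8; branch lengths A→4, M→4; new cluster AM
  updated: d(AM,E)=47/2, d(AM,L)=29/2, d(AM,N)=21
step 2: merge (L,N) at d=12; branch lengths L→6, N→6; new cluster LN
  updated: d(AM,LN)=71/4, d(E,LN)=28
step 3: merge (AM,LN) at d=71/4; branch lengths AM→39/8, LN→23/8; new cluster ALMN
  updated: d(ALMN,E)=103/4
step 4: merge (ALMN,E) at d=103/4; branch lengths ALMN→4, E→103/8; new cluster AELMN
final tree: (((A:4,M:4):39/8,(L:6,N:6):23/8):4,E:103/8)
total length: 357/8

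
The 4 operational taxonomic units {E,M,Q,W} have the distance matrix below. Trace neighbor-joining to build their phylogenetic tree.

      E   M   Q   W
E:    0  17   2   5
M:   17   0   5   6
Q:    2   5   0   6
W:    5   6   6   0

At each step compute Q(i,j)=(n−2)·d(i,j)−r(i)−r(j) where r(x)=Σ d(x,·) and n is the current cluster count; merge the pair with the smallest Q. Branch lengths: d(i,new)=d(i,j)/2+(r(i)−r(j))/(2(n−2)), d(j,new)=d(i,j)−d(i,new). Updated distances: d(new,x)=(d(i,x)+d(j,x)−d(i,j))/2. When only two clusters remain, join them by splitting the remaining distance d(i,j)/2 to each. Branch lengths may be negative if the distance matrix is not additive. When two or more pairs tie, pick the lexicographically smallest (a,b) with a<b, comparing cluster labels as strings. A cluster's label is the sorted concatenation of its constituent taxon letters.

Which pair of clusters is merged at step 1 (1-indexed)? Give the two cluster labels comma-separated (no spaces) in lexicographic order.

1. join E+Q (d=2, Q=-33) ⇒ EQ; edges |E|=15/4, |Q|=-7/4
  updated: d(EQ,M)=10, d(EQ,W)=9/2
2. join EQ+M (d=10, Q=-41/2) ⇒ EMQ; edges |EQ|=17/4, |M|=23/4
  updated: d(EMQ,W)=1/4
3. join EMQ+W (d=1/4) ⇒ EMQW; edges |EMQ|=1/8, |W|=1/8
final tree: (((E:15/4,Q:-7/4):17/4,M:23/4):1/8,W:1/8)
total length: 49/4

E,Q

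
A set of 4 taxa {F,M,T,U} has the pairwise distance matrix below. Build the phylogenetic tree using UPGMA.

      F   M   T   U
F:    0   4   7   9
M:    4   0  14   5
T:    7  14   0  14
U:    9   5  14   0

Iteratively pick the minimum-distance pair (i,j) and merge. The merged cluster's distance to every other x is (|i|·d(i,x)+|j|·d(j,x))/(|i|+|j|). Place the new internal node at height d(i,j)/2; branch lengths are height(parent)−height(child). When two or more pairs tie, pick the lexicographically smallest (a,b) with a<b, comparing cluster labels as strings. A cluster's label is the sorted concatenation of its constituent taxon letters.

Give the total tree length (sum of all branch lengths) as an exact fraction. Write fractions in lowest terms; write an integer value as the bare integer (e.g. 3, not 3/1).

103/6

iteration 1: select F,M (d=4); attach at lengths (2, 2); label the merged cluster FM
  updated: d(FM,T)=21/2, d(FM,U)=7
iteration 2: select FM,U (d=7); attach at lengths (3/2, 7/2); label the merged cluster FMU
  updated: d(FMU,T)=35/3
iteration 3: select FMU,T (d=35/3); attach at lengths (7/3, 35/6); label the merged cluster FMTU
final tree: (((F:2,M:2):3/2,U:7/2):7/3,T:35/6)
total length: 103/6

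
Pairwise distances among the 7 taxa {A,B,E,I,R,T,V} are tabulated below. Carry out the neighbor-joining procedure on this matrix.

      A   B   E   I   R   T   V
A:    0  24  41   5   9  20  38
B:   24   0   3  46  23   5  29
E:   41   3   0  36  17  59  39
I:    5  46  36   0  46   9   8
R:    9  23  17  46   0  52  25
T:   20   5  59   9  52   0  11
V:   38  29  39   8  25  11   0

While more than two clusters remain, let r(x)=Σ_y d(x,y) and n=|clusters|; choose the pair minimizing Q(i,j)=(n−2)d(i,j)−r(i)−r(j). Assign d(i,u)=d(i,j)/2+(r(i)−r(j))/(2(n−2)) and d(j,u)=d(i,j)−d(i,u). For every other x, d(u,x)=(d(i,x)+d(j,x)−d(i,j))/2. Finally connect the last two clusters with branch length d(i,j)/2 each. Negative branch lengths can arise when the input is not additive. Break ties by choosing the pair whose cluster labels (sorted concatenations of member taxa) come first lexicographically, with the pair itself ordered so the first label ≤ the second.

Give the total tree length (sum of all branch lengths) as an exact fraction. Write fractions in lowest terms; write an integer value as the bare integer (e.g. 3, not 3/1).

959/16

step 1: merge (B,E) at d=3, Q=-310; branch lengths B→-5, E→8; new cluster BE
  updated: d(A,BE)=31, d(BE,I)=79/2, d(BE,R)=37/2, d(BE,T)=61/2, d(BE,V)=65/2
step 2: merge (BE,R) at d=37/2, Q=-457/2; branch lengths BE→151/16, R→145/16; new cluster BER
  updated: d(A,BER)=43/4, d(BER,I)=67/2, d(BER,T)=32, d(BER,V)=39/2
step 3: merge (A,BER) at d=43/4, Q=-549/4; branch lengths A→41/24, BER→217/24; new cluster ABER
  updated: d(ABER,I)=111/8, d(ABER,T)=165/8, d(ABER,V)=187/8
step 4: merge (ABER,I) at d=111/8, Q=-61; branch lengths ABER→219/16, I→3/16; new cluster ABEIR
  updated: d(ABEIR,T)=63/8, d(ABEIR,V)=35/4
step 5: merge (ABEIR,T) at d=63/8, Q=-221/8; branch lengths ABEIR→45/16, T→81/16; new cluster ABEIRT
  updated: d(ABEIRT,V)=95/16
step 6: merge (ABEIRT,V) at d=95/16; branch lengths ABEIRT→95/32, V→95/32; new cluster ABEIRTV
final tree: ((((A:41/24,((B:-5,E:8):151/16,R:145/16):217/24):219/16,I:3/16):45/16,T:81/16):95/32,V:95/32)
total length: 959/16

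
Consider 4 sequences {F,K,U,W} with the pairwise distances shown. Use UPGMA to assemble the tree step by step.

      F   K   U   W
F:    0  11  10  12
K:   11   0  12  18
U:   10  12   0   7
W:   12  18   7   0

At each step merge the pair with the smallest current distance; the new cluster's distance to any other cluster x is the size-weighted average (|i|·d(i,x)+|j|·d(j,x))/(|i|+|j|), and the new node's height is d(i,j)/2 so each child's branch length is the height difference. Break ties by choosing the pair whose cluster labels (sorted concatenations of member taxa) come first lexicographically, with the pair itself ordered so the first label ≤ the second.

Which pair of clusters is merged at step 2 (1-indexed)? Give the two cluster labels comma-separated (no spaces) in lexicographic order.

F,K

step 1: merge (U,W) at d=7; branch lengths U→7/2, W→7/2; new cluster UW
  updated: d(F,UW)=11, d(K,UW)=15
step 2: merge (F,K) at d=11; branch lengths F→11/2, K→11/2; new cluster FK
  updated: d(FK,UW)=13
step 3: merge (FK,UW) at d=13; branch lengths FK→1, UW→3; new cluster FKUW
final tree: ((F:11/2,K:11/2):1,(U:7/2,W:7/2):3)
total length: 22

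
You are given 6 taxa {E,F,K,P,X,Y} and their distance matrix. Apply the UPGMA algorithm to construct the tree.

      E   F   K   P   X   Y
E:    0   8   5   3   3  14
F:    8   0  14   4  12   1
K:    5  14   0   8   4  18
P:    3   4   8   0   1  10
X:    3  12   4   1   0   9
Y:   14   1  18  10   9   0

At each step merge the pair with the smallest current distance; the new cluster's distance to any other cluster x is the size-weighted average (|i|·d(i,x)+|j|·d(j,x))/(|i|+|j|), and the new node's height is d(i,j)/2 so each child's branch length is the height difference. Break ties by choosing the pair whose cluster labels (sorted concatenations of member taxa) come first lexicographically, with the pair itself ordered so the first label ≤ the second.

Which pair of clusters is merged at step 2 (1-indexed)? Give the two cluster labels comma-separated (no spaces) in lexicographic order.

step 1: merge (F,Y) at d=1; branch lengths F→1/2, Y→1/2; new cluster FY
  updated: d(E,FY)=11, d(FY,K)=16, d(FY,P)=7, d(FY,X)=21/2
step 2: merge (P,X) at d=1; branch lengths P→1/2, X→1/2; new cluster PX
  updated: d(E,PX)=3, d(FY,PX)=35/4, d(K,PX)=6
step 3: merge (E,PX) at d=3; branch lengths E→3/2, PX→1; new cluster EPX
  updated: d(EPX,FY)=19/2, d(EPX,K)=17/3
step 4: merge (EPX,K) at d=17/3; branch lengths EPX→4/3, K→17/6; new cluster EKPX
  updated: d(EKPX,FY)=89/8
step 5: merge (EKPX,FY) at d=89/8; branch lengths EKPX→131/48, FY→81/16; new cluster EFKPXY
final tree: (((E:3/2,(P:1/2,X:1/2):1):4/3,K:17/6):131/48,(F:1/2,Y:1/2):81/16)
total length: 395/24

P,X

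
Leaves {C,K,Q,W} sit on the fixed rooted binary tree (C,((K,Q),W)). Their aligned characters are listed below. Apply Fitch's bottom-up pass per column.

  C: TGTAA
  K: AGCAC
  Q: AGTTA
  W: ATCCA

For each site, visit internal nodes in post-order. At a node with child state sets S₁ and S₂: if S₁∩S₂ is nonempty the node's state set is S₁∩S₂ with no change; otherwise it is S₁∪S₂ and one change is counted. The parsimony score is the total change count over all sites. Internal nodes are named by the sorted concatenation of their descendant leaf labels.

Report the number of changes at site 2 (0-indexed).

2

[col 0] KQ: children K:{A}, Q:{A} ∩→ {A}; cost 0
[col 0] KQW: children KQ:{A}, W:{A} ∩→ {A}; cost 0
[col 0] CKQW: children C:{T}, KQW:{A} ∪→ {A,T}; cost 1
[col 1] KQ: children K:{G}, Q:{G} ∩→ {G}; cost 0
[col 1] KQW: children KQ:{G}, W:{T} ∪→ {G,T}; cost 1
[col 1] CKQW: children C:{G}, KQW:{G,T} ∩→ {G}; cost 0
[col 2] KQ: children K:{C}, Q:{T} ∪→ {C,T}; cost 1
[col 2] KQW: children KQ:{C,T}, W:{C} ∩→ {C}; cost 0
[col 2] CKQW: children C:{T}, KQW:{C} ∪→ {C,T}; cost 1
[col 3] KQ: children K:{A}, Q:{T} ∪→ {A,T}; cost 1
[col 3] KQW: children KQ:{A,T}, W:{C} ∪→ {A,C,T}; cost 1
[col 3] CKQW: children C:{A}, KQW:{A,C,T} ∩→ {A}; cost 0
[col 4] KQ: children K:{C}, Q:{A} ∪→ {A,C}; cost 1
[col 4] KQW: children KQ:{A,C}, W:{A} ∩→ {A}; cost 0
[col 4] CKQW: children C:{A}, KQW:{A} ∩→ {A}; cost 0
per-site changes: [1, 1, 2, 2, 1]; total = 7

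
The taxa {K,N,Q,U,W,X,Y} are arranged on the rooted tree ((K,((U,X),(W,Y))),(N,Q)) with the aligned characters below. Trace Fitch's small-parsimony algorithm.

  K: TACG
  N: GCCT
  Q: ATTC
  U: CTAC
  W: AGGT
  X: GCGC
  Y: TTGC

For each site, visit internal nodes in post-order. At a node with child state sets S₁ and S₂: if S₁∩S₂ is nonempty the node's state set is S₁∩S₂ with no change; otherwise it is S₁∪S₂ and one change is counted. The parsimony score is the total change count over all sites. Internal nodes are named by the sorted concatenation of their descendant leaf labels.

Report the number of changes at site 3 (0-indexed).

3

site 0, node UX: U={C} ∪ X={G} → {C,G} (+1)
site 0, node WY: W={A} ∪ Y={T} → {A,T} (+1)
site 0, node UWXY: UX={C,G} ∪ WY={A,T} → {A,C,G,T} (+1)
site 0, node KUWXY: K={T} ∩ UWXY={A,C,G,T} → {T} (+0)
site 0, node NQ: N={G} ∪ Q={A} → {A,G} (+1)
site 0, node KNQUWXY: KUWXY={T} ∪ NQ={A,G} → {A,G,T} (+1)
site 1, node UX: U={T} ∪ X={C} → {C,T} (+1)
site 1, node WY: W={G} ∪ Y={T} → {G,T} (+1)
site 1, node UWXY: UX={C,T} ∩ WY={G,T} → {T} (+0)
site 1, node KUWXY: K={A} ∪ UWXY={T} → {A,T} (+1)
site 1, node NQ: N={C} ∪ Q={T} → {C,T} (+1)
site 1, node KNQUWXY: KUWXY={A,T} ∩ NQ={C,T} → {T} (+0)
site 2, node UX: U={A} ∪ X={G} → {A,G} (+1)
site 2, node WY: W={G} ∩ Y={G} → {G} (+0)
site 2, node UWXY: UX={A,G} ∩ WY={G} → {G} (+0)
site 2, node KUWXY: K={C} ∪ UWXY={G} → {C,G} (+1)
site 2, node NQ: N={C} ∪ Q={T} → {C,T} (+1)
site 2, node KNQUWXY: KUWXY={C,G} ∩ NQ={C,T} → {C} (+0)
site 3, node UX: U={C} ∩ X={C} → {C} (+0)
site 3, node WY: W={T} ∪ Y={C} → {C,T} (+1)
site 3, node UWXY: UX={C} ∩ WY={C,T} → {C} (+0)
site 3, node KUWXY: K={G} ∪ UWXY={C} → {C,G} (+1)
site 3, node NQ: N={T} ∪ Q={C} → {C,T} (+1)
site 3, node KNQUWXY: KUWXY={C,G} ∩ NQ={C,T} → {C} (+0)
per-site changes: [5, 4, 3, 3]; total = 15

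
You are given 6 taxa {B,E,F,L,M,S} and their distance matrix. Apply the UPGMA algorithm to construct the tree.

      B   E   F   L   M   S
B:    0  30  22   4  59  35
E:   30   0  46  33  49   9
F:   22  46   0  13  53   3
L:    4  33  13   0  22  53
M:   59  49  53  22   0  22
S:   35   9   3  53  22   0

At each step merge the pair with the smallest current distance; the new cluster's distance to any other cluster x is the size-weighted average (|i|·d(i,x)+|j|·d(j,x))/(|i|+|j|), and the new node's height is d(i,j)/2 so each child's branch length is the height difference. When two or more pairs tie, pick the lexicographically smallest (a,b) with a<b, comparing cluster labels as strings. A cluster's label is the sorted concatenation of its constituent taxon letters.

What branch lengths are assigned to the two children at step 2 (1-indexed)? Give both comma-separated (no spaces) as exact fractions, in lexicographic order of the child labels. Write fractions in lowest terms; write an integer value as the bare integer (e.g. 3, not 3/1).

step 1: merge (F,S) at d=3; branch lengths F→3/2, S→3/2; new cluster FS
  updated: d(B,FS)=57/2, d(E,FS)=55/2, d(FS,L)=33, d(FS,M)=75/2
step 2: merge (B,L) at d=4; branch lengths B→2, L→2; new cluster BL
  updated: d(BL,E)=63/2, d(BL,FS)=123/4, d(BL,M)=81/2
step 3: merge (E,FS) at d=55/2; branch lengths E→55/4, FS→49/4; new cluster EFS
  updated: d(BL,EFS)=31, d(EFS,M)=124/3
step 4: merge (BL,EFS) at d=31; branch lengths BL→27/2, EFS→7/4; new cluster BEFLS
  updated: d(BEFLS,M)=41
step 5: merge (BEFLS,M) at d=41; branch lengths BEFLS→5, M→41/2; new cluster BEFLMS
final tree: (((B:2,L:2):27/2,(E:55/4,(F:3/2,S:3/2):49/4):7/4):5,M:41/2)
total length: 295/4

2,2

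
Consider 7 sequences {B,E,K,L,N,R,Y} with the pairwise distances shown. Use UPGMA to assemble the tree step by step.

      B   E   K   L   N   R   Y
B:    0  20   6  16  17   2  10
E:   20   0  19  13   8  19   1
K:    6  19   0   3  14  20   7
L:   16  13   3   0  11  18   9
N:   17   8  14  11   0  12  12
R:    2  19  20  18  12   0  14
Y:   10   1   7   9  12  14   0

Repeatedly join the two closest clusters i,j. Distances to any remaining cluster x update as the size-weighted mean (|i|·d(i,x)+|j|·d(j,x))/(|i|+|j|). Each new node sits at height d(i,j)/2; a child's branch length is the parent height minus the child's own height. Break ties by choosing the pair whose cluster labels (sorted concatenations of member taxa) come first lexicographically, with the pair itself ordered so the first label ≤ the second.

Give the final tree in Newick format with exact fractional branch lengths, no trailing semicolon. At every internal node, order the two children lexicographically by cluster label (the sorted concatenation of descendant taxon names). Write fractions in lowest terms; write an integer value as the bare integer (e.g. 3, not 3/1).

((B:1,R:1):33/5,(((E:1/2,Y:1/2):9/2,N:5):13/12,(K:3/2,L:3/2):55/12):91/60)

iteration 1: select E,Y (d=1); attach at lengths (1/2, 1/2); label the merged cluster EY
  updated: d(B,EY)=15, d(EY,K)=13, d(EY,L)=11, d(EY,N)=10, d(EY,R)=33/2
iteration 2: select B,R (d=2); attach at lengths (1, 1); label the merged cluster BR
  updated: d(BR,EY)=63/4, d(BR,K)=13, d(BR,L)=17, d(BR,N)=29/2
iteration 3: select K,L (d=3); attach at lengths (3/2, 3/2); label the merged cluster KL
  updated: d(BR,KL)=15, d(EY,KL)=12, d(KL,N)=25/2
iteration 4: select EY,N (d=10); attach at lengths (9/2, 5); label the merged cluster ENY
  updated: d(BR,ENY)=46/3, d(ENY,KL)=73/6
iteration 5: select ENY,KL (d=73/6); attach at lengths (13/12, 55/12); label the merged cluster EKLNY
  updated: d(BR,EKLNY)=76/5
iteration 6: select BR,EKLNY (d=76/5); attach at lengths (33/5, 91/60); label the merged cluster BEKLNRY
final tree: ((B:1,R:1):33/5,(((E:1/2,Y:1/2):9/2,N:5):13/12,(K:3/2,L:3/2):55/12):91/60)
total length: 1757/60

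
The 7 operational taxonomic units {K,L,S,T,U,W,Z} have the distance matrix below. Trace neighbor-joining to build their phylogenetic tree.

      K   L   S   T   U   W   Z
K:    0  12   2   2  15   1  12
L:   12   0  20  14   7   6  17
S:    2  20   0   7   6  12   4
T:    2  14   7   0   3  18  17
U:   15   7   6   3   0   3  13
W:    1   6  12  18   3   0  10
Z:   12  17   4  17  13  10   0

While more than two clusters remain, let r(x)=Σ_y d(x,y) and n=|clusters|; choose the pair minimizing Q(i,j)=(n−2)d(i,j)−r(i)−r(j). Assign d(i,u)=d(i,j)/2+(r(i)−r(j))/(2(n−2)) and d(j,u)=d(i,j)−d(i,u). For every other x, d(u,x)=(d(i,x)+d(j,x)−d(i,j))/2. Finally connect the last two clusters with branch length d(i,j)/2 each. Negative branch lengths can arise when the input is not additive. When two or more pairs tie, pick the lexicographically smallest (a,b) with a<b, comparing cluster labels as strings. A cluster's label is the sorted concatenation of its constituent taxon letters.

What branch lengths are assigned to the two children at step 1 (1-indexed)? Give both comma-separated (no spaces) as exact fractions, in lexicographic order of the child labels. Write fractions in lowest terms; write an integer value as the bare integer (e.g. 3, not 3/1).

1. join S+Z (d=4, Q=-104) ⇒ SZ; edges |S|=-1/5, |Z|=21/5
  updated: d(K,SZ)=5, d(L,SZ)=33/2, d(SZ,T)=10, d(SZ,U)=15/2, d(SZ,W)=9
2. join K+T (d=2, Q=-74) ⇒ KT; edges |K|=-1/2, |T|=5/2
  updated: d(KT,L)=12, d(KT,SZ)=13/2, d(KT,U)=8, d(KT,W)=17/2
3. join KT+SZ (d=13/2, Q=-55) ⇒ KSTZ; edges |KT|=5/2, |SZ|=4
  updated: d(KSTZ,L)=11, d(KSTZ,U)=9/2, d(KSTZ,W)=11/2
4. join KSTZ+U (d=9/2, Q=-53/2) ⇒ KSTUZ; edges |KSTZ|=31/8, |U|=5/8
  updated: d(KSTUZ,L)=27/4, d(KSTUZ,W)=2
5. join KSTUZ+L (d=27/4, Q=-59/4) ⇒ KLSTUZ; edges |KSTUZ|=11/8, |L|=43/8
  updated: d(KLSTUZ,W)=5/8
6. join KLSTUZ+W (d=5/8) ⇒ KLSTUWZ; edges |KLSTUZ|=5/16, |W|=5/16
final tree: (((((K:-1/2,T:5/2):5/2,(S:-1/5,Z:21/5):4):31/8,U:5/8):11/8,L:43/8):5/16,W:5/16)
total length: 195/8

-1/5,21/5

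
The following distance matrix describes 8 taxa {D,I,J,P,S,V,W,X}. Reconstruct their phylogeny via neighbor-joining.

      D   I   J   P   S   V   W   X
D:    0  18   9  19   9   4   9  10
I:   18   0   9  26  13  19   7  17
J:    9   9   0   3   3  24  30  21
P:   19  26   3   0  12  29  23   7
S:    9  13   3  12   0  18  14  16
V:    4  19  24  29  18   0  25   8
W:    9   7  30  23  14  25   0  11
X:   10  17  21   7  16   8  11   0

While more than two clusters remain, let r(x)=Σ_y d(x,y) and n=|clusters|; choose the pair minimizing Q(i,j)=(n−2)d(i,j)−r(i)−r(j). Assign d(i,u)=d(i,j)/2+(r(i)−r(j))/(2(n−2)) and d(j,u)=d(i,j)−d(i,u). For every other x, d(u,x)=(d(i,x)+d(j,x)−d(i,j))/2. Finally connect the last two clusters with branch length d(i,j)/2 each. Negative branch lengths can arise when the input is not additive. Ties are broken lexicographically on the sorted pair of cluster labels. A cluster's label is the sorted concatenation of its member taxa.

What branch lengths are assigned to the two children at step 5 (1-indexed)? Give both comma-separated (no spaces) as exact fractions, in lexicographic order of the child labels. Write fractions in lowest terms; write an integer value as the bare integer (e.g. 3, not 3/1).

125/32,99/32

step 1: merge (J,P) at d=3, Q=-200; branch lengths J→-1/6, P→19/6; new cluster JP
  updated: d(D,JP)=25/2, d(I,JP)=16, d(JP,S)=6, d(JP,V)=25, d(JP,W)=25, d(JP,X)=25/2
step 2: merge (I,W) at d=7, Q=-146; branch lengths I→17/5, W→18/5; new cluster IW
  updated: d(D,IW)=10, d(IW,JP)=17, d(IW,S)=10, d(IW,V)=37/2, d(IW,X)=21/2
step 3: merge (JP,S) at d=6, Q=-108; branch lengths JP→19/4, S→5/4; new cluster JPS
  updated: d(D,JPS)=31/4, d(IW,JPS)=21/2, d(JPS,V)=37/2, d(JPS,X)=45/4
step 4: merge (D,V) at d=4, Q=-275/4; branch lengths D→-7/8, V→39/8; new cluster DV
  updated: d(DV,IW)=49/4, d(DV,JPS)=89/8, d(DV,X)=7
step 5: merge (DV,X) at d=7, Q=-361/8; branch lengths DV→125/32, X→99/32; new cluster DVX
  updated: d(DVX,IW)=63/8, d(DVX,JPS)=123/16
step 6: merge (DVX,IW) at d=63/8, Q=-417/16; branch lengths DVX→81/32, IW→171/32; new cluster DIVWX
  updated: d(DIVWX,JPS)=165/32
step 7: merge (DIVWX,JPS) at d=165/32; branch lengths DIVWX→165/64, JPS→165/64; new cluster DIJPSVWX
final tree: ((((D:-7/8,V:39/8):125/32,X:99/32):81/32,(I:17/5,W:18/5):171/32):165/64,((J:-1/6,P:19/6):19/4,S:5/4):165/64)
total length: 1281/32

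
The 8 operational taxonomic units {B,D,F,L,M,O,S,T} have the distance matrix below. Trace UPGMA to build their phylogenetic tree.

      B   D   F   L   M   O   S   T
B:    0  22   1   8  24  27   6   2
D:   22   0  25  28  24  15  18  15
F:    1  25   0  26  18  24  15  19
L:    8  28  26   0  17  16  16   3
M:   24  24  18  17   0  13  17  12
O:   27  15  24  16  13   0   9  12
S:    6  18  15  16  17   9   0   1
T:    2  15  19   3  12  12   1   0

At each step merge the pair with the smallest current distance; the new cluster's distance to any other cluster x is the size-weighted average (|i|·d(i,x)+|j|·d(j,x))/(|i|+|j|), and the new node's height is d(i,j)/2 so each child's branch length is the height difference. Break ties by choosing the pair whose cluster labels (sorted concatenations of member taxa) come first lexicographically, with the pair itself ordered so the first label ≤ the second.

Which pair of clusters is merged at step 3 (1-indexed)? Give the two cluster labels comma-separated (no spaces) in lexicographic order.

iteration 1: select B,F (d=1); attach at lengths (1/2, 1/2); label the merged cluster BF
  updated: d(BF,D)=47/2, d(BF,L)=17, d(BF,M)=21, d(BF,O)=51/2, d(BF,S)=21/2, d(BF,T)=21/2
iteration 2: select S,T (d=1); attach at lengths (1/2, 1/2); label the merged cluster ST
  updated: d(BF,ST)=21/2, d(D,ST)=33/2, d(L,ST)=19/2, d(M,ST)=29/2, d(O,ST)=21/2
iteration 3: select L,ST (d=19/2); attach at lengths (19/4, 17/4); label the merged cluster LST
  updated: d(BF,LST)=38/3, d(D,LST)=61/3, d(LST,M)=46/3, d(LST,O)=37/3
iteration 4: select LST,O (d=37/3); attach at lengths (17/12, 37/6); label the merged cluster LOST
  updated: d(BF,LOST)=127/8, d(D,LOST)=19, d(LOST,M)=59/4
iteration 5: select LOST,M (d=59/4); attach at lengths (29/24, 59/8); label the merged cluster LMOST
  updated: d(BF,LMOST)=169/10, d(D,LMOST)=20
iteration 6: select BF,LMOST (d=169/10); attach at lengths (159/20, 43/40); label the merged cluster BFLMOST
  updated: d(BFLMOST,D)=21
iteration 7: select BFLMOST,D (d=21); attach at lengths (41/20, 21/2); label the merged cluster BDFLMOST
final tree: (((B:1/2,F:1/2):159/20,(((L:19/4,(S:1/2,T:1/2):17/4):17/12,O:37/6):29/24,M:59/8):43/40):41/20,D:21/2)
total length: 5849/120

L,ST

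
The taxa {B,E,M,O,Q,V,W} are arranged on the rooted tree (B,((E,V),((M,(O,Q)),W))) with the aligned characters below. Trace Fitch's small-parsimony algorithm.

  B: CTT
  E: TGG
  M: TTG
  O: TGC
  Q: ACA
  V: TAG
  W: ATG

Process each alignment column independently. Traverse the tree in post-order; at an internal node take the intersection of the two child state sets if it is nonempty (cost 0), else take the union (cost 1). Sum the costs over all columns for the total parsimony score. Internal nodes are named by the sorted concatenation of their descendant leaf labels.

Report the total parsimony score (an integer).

10

EV@0: {T} ∩ {T} = {T} (intersection, +0)
OQ@0: {T} ∪ {A} = {A,T} (union, +1)
MOQ@0: {T} ∩ {A,T} = {T} (intersection, +0)
MOQW@0: {T} ∪ {A} = {A,T} (union, +1)
EMOQVW@0: {T} ∩ {A,T} = {T} (intersection, +0)
BEMOQVW@0: {C} ∪ {T} = {C,T} (union, +1)
EV@1: {G} ∪ {A} = {A,G} (union, +1)
OQ@1: {G} ∪ {C} = {C,G} (union, +1)
MOQ@1: {T} ∪ {C,G} = {C,G,T} (union, +1)
MOQW@1: {C,G,T} ∩ {T} = {T} (intersection, +0)
EMOQVW@1: {A,G} ∪ {T} = {A,G,T} (union, +1)
BEMOQVW@1: {T} ∩ {A,G,T} = {T} (intersection, +0)
EV@2: {G} ∩ {G} = {G} (intersection, +0)
OQ@2: {C} ∪ {A} = {A,C} (union, +1)
MOQ@2: {G} ∪ {A,C} = {A,C,G} (union, +1)
MOQW@2: {A,C,G} ∩ {G} = {G} (intersection, +0)
EMOQVW@2: {G} ∩ {G} = {G} (intersection, +0)
BEMOQVW@2: {T} ∪ {G} = {G,T} (union, +1)
per-site changes: [3, 4, 3]; total = 10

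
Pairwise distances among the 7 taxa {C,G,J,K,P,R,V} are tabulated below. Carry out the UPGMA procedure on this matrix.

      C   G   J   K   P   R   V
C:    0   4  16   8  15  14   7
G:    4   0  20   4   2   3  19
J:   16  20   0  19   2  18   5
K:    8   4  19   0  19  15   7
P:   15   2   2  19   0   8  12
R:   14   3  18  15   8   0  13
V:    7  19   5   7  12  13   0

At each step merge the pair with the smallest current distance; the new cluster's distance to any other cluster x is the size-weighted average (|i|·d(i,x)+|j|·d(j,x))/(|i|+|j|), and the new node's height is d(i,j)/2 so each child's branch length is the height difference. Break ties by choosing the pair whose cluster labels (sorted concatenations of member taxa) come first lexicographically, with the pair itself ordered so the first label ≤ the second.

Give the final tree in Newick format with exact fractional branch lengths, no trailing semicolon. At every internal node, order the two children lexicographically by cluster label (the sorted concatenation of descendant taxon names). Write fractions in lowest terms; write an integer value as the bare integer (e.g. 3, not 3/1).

iteration 1: select G,P (d=2); attach at lengths (1, 1); label the merged cluster GP
  updated: d(C,GP)=19/2, d(GP,J)=11, d(GP,K)=23/2, d(GP,R)=11/2, d(GP,V)=31/2
iteration 2: select J,V (d=5); attach at lengths (5/2, 5/2); label the merged cluster JV
  updated: d(C,JV)=23/2, d(GP,JV)=53/4, d(JV,K)=13, d(JV,R)=31/2
iteration 3: select GP,R (d=11/2); attach at lengths (7/4, 11/4); label the merged cluster GPR
  updated: d(C,GPR)=11, d(GPR,JV)=14, d(GPR,K)=38/3
iteration 4: select C,K (d=8); attach at lengths (4, 4); label the merged cluster CK
  updated: d(CK,GPR)=71/6, d(CK,JV)=49/4
iteration 5: select CK,GPR (d=71/6); attach at lengths (23/12, 19/6); label the merged cluster CGKPR
  updated: d(CGKPR,JV)=133/10
iteration 6: select CGKPR,JV (d=133/10); attach at lengths (11/15, 83/20); label the merged cluster CGJKPRV
final tree: (((C:4,K:4):23/12,((G:1,P:1):7/4,R:11/4):19/6):11/15,(J:5/2,V:5/2):83/20)
total length: 442/15

(((C:4,K:4):23/12,((G:1,P:1):7/4,R:11/4):19/6):11/15,(J:5/2,V:5/2):83/20)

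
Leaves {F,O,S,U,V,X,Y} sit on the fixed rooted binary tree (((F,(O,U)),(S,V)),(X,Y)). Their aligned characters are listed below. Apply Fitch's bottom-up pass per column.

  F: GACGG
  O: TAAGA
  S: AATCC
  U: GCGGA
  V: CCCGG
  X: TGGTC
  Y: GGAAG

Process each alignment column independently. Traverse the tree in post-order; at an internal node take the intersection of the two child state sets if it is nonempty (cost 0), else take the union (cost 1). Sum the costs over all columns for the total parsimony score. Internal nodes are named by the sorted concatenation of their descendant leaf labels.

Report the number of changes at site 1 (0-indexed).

[col 0] OU: children O:{T}, U:{G} ∪→ {G,T}; cost 1
[col 0] FOU: children F:{G}, OU:{G,T} ∩→ {G}; cost 0
[col 0] SV: children S:{A}, V:{C} ∪→ {A,C}; cost 1
[col 0] FOSUV: children FOU:{G}, SV:{A,C} ∪→ {A,C,G}; cost 1
[col 0] XY: children X:{T}, Y:{G} ∪→ {G,T}; cost 1
[col 0] FOSUVXY: children FOSUV:{A,C,G}, XY:{G,T} ∩→ {G}; cost 0
[col 1] OU: children O:{A}, U:{C} ∪→ {A,C}; cost 1
[col 1] FOU: children F:{A}, OU:{A,C} ∩→ {A}; cost 0
[col 1] SV: children S:{A}, V:{C} ∪→ {A,C}; cost 1
[col 1] FOSUV: children FOU:{A}, SV:{A,C} ∩→ {A}; cost 0
[col 1] XY: children X:{G}, Y:{G} ∩→ {G}; cost 0
[col 1] FOSUVXY: children FOSUV:{A}, XY:{G} ∪→ {A,G}; cost 1
[col 2] OU: children O:{A}, U:{G} ∪→ {A,G}; cost 1
[col 2] FOU: children F:{C}, OU:{A,G} ∪→ {A,C,G}; cost 1
[col 2] SV: children S:{T}, V:{C} ∪→ {C,T}; cost 1
[col 2] FOSUV: children FOU:{A,C,G}, SV:{C,T} ∩→ {C}; cost 0
[col 2] XY: children X:{G}, Y:{A} ∪→ {A,G}; cost 1
[col 2] FOSUVXY: children FOSUV:{C}, XY:{A,G} ∪→ {A,C,G}; cost 1
[col 3] OU: children O:{G}, U:{G} ∩→ {G}; cost 0
[col 3] FOU: children F:{G}, OU:{G} ∩→ {G}; cost 0
[col 3] SV: children S:{C}, V:{G} ∪→ {C,G}; cost 1
[col 3] FOSUV: children FOU:{G}, SV:{C,G} ∩→ {G}; cost 0
[col 3] XY: children X:{T}, Y:{A} ∪→ {A,T}; cost 1
[col 3] FOSUVXY: children FOSUV:{G}, XY:{A,T} ∪→ {A,G,T}; cost 1
[col 4] OU: children O:{A}, U:{A} ∩→ {A}; cost 0
[col 4] FOU: children F:{G}, OU:{A} ∪→ {A,G}; cost 1
[col 4] SV: children S:{C}, V:{G} ∪→ {C,G}; cost 1
[col 4] FOSUV: children FOU:{A,G}, SV:{C,G} ∩→ {G}; cost 0
[col 4] XY: children X:{C}, Y:{G} ∪→ {C,G}; cost 1
[col 4] FOSUVXY: children FOSUV:{G}, XY:{C,G} ∩→ {G}; cost 0
per-site changes: [4, 3, 5, 3, 3]; total = 18

3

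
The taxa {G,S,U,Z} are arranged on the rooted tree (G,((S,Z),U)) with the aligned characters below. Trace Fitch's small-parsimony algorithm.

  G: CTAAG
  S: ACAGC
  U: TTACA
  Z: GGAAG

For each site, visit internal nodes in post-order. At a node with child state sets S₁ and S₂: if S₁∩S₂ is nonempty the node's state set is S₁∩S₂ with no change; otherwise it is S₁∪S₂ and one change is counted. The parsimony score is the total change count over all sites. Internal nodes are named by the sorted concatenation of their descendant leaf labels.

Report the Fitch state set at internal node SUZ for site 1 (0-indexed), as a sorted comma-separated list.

C,G,T

site 0, node SZ: S={A} ∪ Z={G} → {A,G} (+1)
site 0, node SUZ: SZ={A,G} ∪ U={T} → {A,G,T} (+1)
site 0, node GSUZ: G={C} ∪ SUZ={A,G,T} → {A,C,G,T} (+1)
site 1, node SZ: S={C} ∪ Z={G} → {C,G} (+1)
site 1, node SUZ: SZ={C,G} ∪ U={T} → {C,G,T} (+1)
site 1, node GSUZ: G={T} ∩ SUZ={C,G,T} → {T} (+0)
site 2, node SZ: S={A} ∩ Z={A} → {A} (+0)
site 2, node SUZ: SZ={A} ∩ U={A} → {A} (+0)
site 2, node GSUZ: G={A} ∩ SUZ={A} → {A} (+0)
site 3, node SZ: S={G} ∪ Z={A} → {A,G} (+1)
site 3, node SUZ: SZ={A,G} ∪ U={C} → {A,C,G} (+1)
site 3, node GSUZ: G={A} ∩ SUZ={A,C,G} → {A} (+0)
site 4, node SZ: S={C} ∪ Z={G} → {C,G} (+1)
site 4, node SUZ: SZ={C,G} ∪ U={A} → {A,C,G} (+1)
site 4, node GSUZ: G={G} ∩ SUZ={A,C,G} → {G} (+0)
per-site changes: [3, 2, 0, 2, 2]; total = 9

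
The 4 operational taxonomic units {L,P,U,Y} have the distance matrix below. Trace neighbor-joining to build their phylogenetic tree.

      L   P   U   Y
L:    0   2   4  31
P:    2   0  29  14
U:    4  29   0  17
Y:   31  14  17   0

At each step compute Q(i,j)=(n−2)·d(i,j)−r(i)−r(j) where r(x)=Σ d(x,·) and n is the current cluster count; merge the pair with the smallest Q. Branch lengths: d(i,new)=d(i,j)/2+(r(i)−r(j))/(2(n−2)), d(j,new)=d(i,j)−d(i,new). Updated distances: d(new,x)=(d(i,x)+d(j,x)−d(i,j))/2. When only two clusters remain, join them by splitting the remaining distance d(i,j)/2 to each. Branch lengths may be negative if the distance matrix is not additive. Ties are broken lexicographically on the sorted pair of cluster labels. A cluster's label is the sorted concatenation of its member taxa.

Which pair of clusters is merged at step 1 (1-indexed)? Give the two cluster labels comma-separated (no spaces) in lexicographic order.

L,U

iteration 1: select L,U (d=4, Q=-79); attach at lengths (-5/4, 21/4); label the merged cluster LU
  updated: d(LU,P)=27/2, d(LU,Y)=22
iteration 2: select LU,P (d=27/2, Q=-99/2); attach at lengths (43/4, 11/4); label the merged cluster LPU
  updated: d(LPU,Y)=45/4
iteration 3: select LPU,Y (d=45/4); attach at lengths (45/8, 45/8); label the merged cluster LPUY
final tree: (((L:-5/4,U:21/4):43/4,P:11/4):45/8,Y:45/8)
total length: 115/4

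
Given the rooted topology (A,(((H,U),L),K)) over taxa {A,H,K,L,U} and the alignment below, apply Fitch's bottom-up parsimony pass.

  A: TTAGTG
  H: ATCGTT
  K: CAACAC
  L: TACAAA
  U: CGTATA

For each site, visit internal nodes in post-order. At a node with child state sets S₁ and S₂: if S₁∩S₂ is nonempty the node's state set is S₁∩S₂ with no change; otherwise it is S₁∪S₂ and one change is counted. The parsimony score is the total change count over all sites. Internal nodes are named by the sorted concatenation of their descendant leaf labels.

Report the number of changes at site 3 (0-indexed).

site 0, node HU: H={A} ∪ U={C} → {A,C} (+1)
site 0, node HLU: HU={A,C} ∪ L={T} → {A,C,T} (+1)
site 0, node HKLU: HLU={A,C,T} ∩ K={C} → {C} (+0)
site 0, node AHKLU: A={T} ∪ HKLU={C} → {C,T} (+1)
site 1, node HU: H={T} ∪ U={G} → {G,T} (+1)
site 1, node HLU: HU={G,T} ∪ L={A} → {A,G,T} (+1)
site 1, node HKLU: HLU={A,G,T} ∩ K={A} → {A} (+0)
site 1, node AHKLU: A={T} ∪ HKLU={A} → {A,T} (+1)
site 2, node HU: H={C} ∪ U={T} → {C,T} (+1)
site 2, node HLU: HU={C,T} ∩ L={C} → {C} (+0)
site 2, node HKLU: HLU={C} ∪ K={A} → {A,C} (+1)
site 2, node AHKLU: A={A} ∩ HKLU={A,C} → {A} (+0)
site 3, node HU: H={G} ∪ U={A} → {A,G} (+1)
site 3, node HLU: HU={A,G} ∩ L={A} → {A} (+0)
site 3, node HKLU: HLU={A} ∪ K={C} → {A,C} (+1)
site 3, node AHKLU: A={G} ∪ HKLU={A,C} → {A,C,G} (+1)
site 4, node HU: H={T} ∩ U={T} → {T} (+0)
site 4, node HLU: HU={T} ∪ L={A} → {A,T} (+1)
site 4, node HKLU: HLU={A,T} ∩ K={A} → {A} (+0)
site 4, node AHKLU: A={T} ∪ HKLU={A} → {A,T} (+1)
site 5, node HU: H={T} ∪ U={A} → {A,T} (+1)
site 5, node HLU: HU={A,T} ∩ L={A} → {A} (+0)
site 5, node HKLU: HLU={A} ∪ K={C} → {A,C} (+1)
site 5, node AHKLU: A={G} ∪ HKLU={A,C} → {A,C,G} (+1)
per-site changes: [3, 3, 2, 3, 2, 3]; total = 16

3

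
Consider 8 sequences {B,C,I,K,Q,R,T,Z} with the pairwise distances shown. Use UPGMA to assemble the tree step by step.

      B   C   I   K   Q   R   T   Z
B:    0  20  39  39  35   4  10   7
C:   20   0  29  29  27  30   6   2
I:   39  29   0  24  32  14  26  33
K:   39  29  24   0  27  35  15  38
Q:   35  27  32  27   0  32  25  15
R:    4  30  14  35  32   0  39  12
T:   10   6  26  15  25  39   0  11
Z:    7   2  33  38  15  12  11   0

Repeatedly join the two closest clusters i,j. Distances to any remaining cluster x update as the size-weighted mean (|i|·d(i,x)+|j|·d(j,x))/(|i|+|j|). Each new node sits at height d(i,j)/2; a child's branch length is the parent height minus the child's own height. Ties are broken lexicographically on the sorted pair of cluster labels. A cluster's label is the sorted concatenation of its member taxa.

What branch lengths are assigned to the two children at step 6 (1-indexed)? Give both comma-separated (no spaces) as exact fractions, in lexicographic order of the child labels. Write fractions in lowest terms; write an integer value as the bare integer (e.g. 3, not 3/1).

step 1: merge (C,Z) at d=2; branch lengths C→1, Z→1; new cluster CZ
  updated: d(B,CZ)=27/2, d(CZ,I)=31, d(CZ,K)=67/2, d(CZ,Q)=21, d(CZ,R)=21, d(CZ,T)=17/2
step 2: merge (B,R) at d=4; branch lengths B→2, R→2; new cluster BR
  updated: d(BR,CZ)=69/4, d(BR,I)=53/2, d(BR,K)=37, d(BR,Q)=67/2, d(BR,T)=49/2
step 3: merge (CZ,T) at d=17/2; branch lengths CZ→13/4, T→17/4; new cluster CTZ
  updated: d(BR,CTZ)=59/3, d(CTZ,I)=88/3, d(CTZ,K)=82/3, d(CTZ,Q)=67/3
step 4: merge (BR,CTZ) at d=59/3; branch lengths BR→47/6, CTZ→67/12; new cluster BCRTZ
  updated: d(BCRTZ,I)=141/5, d(BCRTZ,K)=156/5, d(BCRTZ,Q)=134/5
step 5: merge (I,K) at d=24; branch lengths I→12, K→12; new cluster IK
  updated: d(BCRTZ,IK)=297/10, d(IK,Q)=59/2
step 6: merge (BCRTZ,Q) at d=134/5; branch lengths BCRTZ→107/30, Q→67/5; new cluster BCQRTZ
  updated: d(BCQRTZ,IK)=89/3
step 7: merge (BCQRTZ,IK) at d=89/3; branch lengths BCQRTZ→43/30, IK→17/6; new cluster BCIKQRTZ
final tree: ((((B:2,R:2):47/6,((C:1,Z:1):13/4,T:17/4):67/12):107/30,Q:67/5):43/30,(I:12,K:12):17/6)
total length: 1443/20

107/30,67/5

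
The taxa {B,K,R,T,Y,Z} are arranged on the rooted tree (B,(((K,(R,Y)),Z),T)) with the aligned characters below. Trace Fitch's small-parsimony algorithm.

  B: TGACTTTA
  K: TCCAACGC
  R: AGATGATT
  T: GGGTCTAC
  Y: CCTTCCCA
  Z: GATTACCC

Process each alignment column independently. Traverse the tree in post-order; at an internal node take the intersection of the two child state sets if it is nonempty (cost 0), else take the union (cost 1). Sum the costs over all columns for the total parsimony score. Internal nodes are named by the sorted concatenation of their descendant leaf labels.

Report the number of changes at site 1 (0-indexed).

site 0, node RY: R={A} ∪ Y={C} → {A,C} (+1)
site 0, node KRY: K={T} ∪ RY={A,C} → {A,C,T} (+1)
site 0, node KRYZ: KRY={A,C,T} ∪ Z={G} → {A,C,G,T} (+1)
site 0, node KRTYZ: KRYZ={A,C,G,T} ∩ T={G} → {G} (+0)
site 0, node BKRTYZ: B={T} ∪ KRTYZ={G} → {G,T} (+1)
site 1, node RY: R={G} ∪ Y={C} → {C,G} (+1)
site 1, node KRY: K={C} ∩ RY={C,G} → {C} (+0)
site 1, node KRYZ: KRY={C} ∪ Z={A} → {A,C} (+1)
site 1, node KRTYZ: KRYZ={A,C} ∪ T={G} → {A,C,G} (+1)
site 1, node BKRTYZ: B={G} ∩ KRTYZ={A,C,G} → {G} (+0)
site 2, node RY: R={A} ∪ Y={T} → {A,T} (+1)
site 2, node KRY: K={C} ∪ RY={A,T} → {A,C,T} (+1)
site 2, node KRYZ: KRY={A,C,T} ∩ Z={T} → {T} (+0)
site 2, node KRTYZ: KRYZ={T} ∪ T={G} → {G,T} (+1)
site 2, node BKRTYZ: B={A} ∪ KRTYZ={G,T} → {A,G,T} (+1)
site 3, node RY: R={T} ∩ Y={T} → {T} (+0)
site 3, node KRY: K={A} ∪ RY={T} → {A,T} (+1)
site 3, node KRYZ: KRY={A,T} ∩ Z={T} → {T} (+0)
site 3, node KRTYZ: KRYZ={T} ∩ T={T} → {T} (+0)
site 3, node BKRTYZ: B={C} ∪ KRTYZ={T} → {C,T} (+1)
site 4, node RY: R={G} ∪ Y={C} → {C,G} (+1)
site 4, node KRY: K={A} ∪ RY={C,G} → {A,C,G} (+1)
site 4, node KRYZ: KRY={A,C,G} ∩ Z={A} → {A} (+0)
site 4, node KRTYZ: KRYZ={A} ∪ T={C} → {A,C} (+1)
site 4, node BKRTYZ: B={T} ∪ KRTYZ={A,C} → {A,C,T} (+1)
site 5, node RY: R={A} ∪ Y={C} → {A,C} (+1)
site 5, node KRY: K={C} ∩ RY={A,C} → {C} (+0)
site 5, node KRYZ: KRY={C} ∩ Z={C} → {C} (+0)
site 5, node KRTYZ: KRYZ={C} ∪ T={T} → {C,T} (+1)
site 5, node BKRTYZ: B={T} ∩ KRTYZ={C,T} → {T} (+0)
site 6, node RY: R={T} ∪ Y={C} → {C,T} (+1)
site 6, node KRY: K={G} ∪ RY={C,T} → {C,G,T} (+1)
site 6, node KRYZ: KRY={C,G,T} ∩ Z={C} → {C} (+0)
site 6, node KRTYZ: KRYZ={C} ∪ T={A} → {A,C} (+1)
site 6, node BKRTYZ: B={T} ∪ KRTYZ={A,C} → {A,C,T} (+1)
site 7, node RY: R={T} ∪ Y={A} → {A,T} (+1)
site 7, node KRY: K={C} ∪ RY={A,T} → {A,C,T} (+1)
site 7, node KRYZ: KRY={A,C,T} ∩ Z={C} → {C} (+0)
site 7, node KRTYZ: KRYZ={C} ∩ T={C} → {C} (+0)
site 7, node BKRTYZ: B={A} ∪ KRTYZ={C} → {A,C} (+1)
per-site changes: [4, 3, 4, 2, 4, 2, 4, 3]; total = 26

3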